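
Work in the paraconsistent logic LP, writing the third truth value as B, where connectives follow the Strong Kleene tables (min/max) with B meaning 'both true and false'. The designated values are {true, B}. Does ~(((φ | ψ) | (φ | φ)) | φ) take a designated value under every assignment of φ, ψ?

Countermodel: φ=true, ψ=true gives false, which is not designated.

No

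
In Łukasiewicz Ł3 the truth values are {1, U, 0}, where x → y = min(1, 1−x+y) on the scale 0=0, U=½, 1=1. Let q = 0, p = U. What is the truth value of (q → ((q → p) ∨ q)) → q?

q → p = 0 → U = 1
(q → p) ∨ q = 1 ∨ 0 = 1
q → ((q → p) ∨ q) = 0 → 1 = 1
(q → ((q → p) ∨ q)) → q = 1 → 0 = 0

0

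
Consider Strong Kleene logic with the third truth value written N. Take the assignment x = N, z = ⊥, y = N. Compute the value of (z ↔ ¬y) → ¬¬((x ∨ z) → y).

N

¬y = ¬N = N
z ↔ ¬y = ⊥ ↔ N = N
x ∨ z = N ∨ ⊥ = N
(x ∨ z) → y = N → N = N  [¬N ∨ N]
¬((x ∨ z) → y) = ¬N = N
¬¬((x ∨ z) → y) = ¬N = N
(z ↔ ¬y) → ¬¬((x ∨ z) → y) = N → N = N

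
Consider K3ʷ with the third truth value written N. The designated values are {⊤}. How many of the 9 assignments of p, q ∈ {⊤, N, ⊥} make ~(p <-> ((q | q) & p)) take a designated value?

1

Designated under: (p=⊤, q=⊥).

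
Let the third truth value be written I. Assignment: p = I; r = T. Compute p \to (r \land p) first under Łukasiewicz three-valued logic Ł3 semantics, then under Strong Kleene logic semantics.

In Łukasiewicz three-valued logic Ł3: r \land p = T \land I = I
p \to (r \land p) = I \to I = T  [min(1, 1−½+½)]
In Strong Kleene logic: r \land p = T \land I = I
p \to (r \land p) = I \to I = I  [\lnot I \lor I]
They differ because Łukasiewicz three-valued logic Ł3 and Strong Kleene logic treat I differently under implication.

T; I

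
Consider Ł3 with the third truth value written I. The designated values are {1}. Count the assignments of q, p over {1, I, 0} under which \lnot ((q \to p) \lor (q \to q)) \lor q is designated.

3

Designated under: (q=1, p=1); (q=1, p=I); (q=1, p=0).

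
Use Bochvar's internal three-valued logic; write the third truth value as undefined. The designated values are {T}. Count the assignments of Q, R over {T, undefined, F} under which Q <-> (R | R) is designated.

2

Designated under: (Q=T, R=T); (Q=F, R=F).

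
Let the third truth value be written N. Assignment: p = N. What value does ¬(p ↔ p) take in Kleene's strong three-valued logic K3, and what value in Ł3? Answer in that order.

In Kleene's strong three-valued logic K3: p ↔ p = N ↔ N = N
¬(p ↔ p) = ¬N = N
In Ł3: p ↔ p = N ↔ N = T  [1 − |½−½|]
¬(p ↔ p) = ¬T = F
They differ because Kleene's strong three-valued logic K3 and Ł3 treat N differently under implication.

N; F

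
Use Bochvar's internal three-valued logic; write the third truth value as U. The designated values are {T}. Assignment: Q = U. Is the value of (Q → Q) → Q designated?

Q → Q = U → U = U  [any arg is the third value ⇒ result is the third value]
(Q → Q) → Q = U → U = U
U ∉ {T}.

No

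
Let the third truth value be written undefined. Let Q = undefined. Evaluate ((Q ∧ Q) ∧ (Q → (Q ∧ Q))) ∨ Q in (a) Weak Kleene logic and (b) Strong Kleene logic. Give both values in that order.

undefined; undefined

In Weak Kleene logic: Q ∧ Q = undefined ∧ undefined = undefined
Q ∧ Q = undefined ∧ undefined = undefined
Q → (Q ∧ Q) = undefined → undefined = undefined  [any arg is the third value ⇒ result is the third value]
(Q ∧ Q) ∧ (Q → (Q ∧ Q)) = undefined ∧ undefined = undefined
((Q ∧ Q) ∧ (Q → (Q ∧ Q))) ∨ Q = undefined ∨ undefined = undefined
In Strong Kleene logic: Q ∧ Q = undefined ∧ undefined = undefined
Q ∧ Q = undefined ∧ undefined = undefined
Q → (Q ∧ Q) = undefined → undefined = undefined
(Q ∧ Q) ∧ (Q → (Q ∧ Q)) = undefined ∧ undefined = undefined
((Q ∧ Q) ∧ (Q → (Q ∧ Q))) ∨ Q = undefined ∨ undefined = undefined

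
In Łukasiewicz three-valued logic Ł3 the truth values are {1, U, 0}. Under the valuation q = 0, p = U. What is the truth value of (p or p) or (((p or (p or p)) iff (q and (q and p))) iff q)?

U

p or p = U or U = U
p or p = U or U = U
p or (p or p) = U or U = U
q and p = 0 and U = 0
q and (q and p) = 0 and 0 = 0
(p or (p or p)) iff (q and (q and p)) = U iff 0 = U
((p or (p or p)) iff (q and (q and p))) iff q = U iff 0 = U
(p or p) or (((p or (p or p)) iff (q and (q and p))) iff q) = U or U = U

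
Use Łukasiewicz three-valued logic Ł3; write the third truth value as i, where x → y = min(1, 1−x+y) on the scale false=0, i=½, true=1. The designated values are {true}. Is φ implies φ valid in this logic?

Yes

Every assignment of φ over {true, i, false} gives a value in {true}.
In particular, with φ=i: φ implies φ = true.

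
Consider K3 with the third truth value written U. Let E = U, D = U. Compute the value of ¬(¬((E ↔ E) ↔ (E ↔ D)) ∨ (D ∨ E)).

U

E ↔ E = U ↔ U = U
E ↔ D = U ↔ U = U
(E ↔ E) ↔ (E ↔ D) = U ↔ U = U
¬((E ↔ E) ↔ (E ↔ D)) = ¬U = U
D ∨ E = U ∨ U = U
¬((E ↔ E) ↔ (E ↔ D)) ∨ (D ∨ E) = U ∨ U = U
¬(¬((E ↔ E) ↔ (E ↔ D)) ∨ (D ∨ E)) = ¬U = U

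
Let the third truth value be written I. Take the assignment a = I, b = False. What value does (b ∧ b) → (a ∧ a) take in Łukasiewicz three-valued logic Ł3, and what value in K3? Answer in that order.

In Łukasiewicz three-valued logic Ł3: b ∧ b = False ∧ False = False
a ∧ a = I ∧ I = I
(b ∧ b) → (a ∧ a) = False → I = True  [min(1, 1−0+½)]
In K3: b ∧ b = False ∧ False = False
a ∧ a = I ∧ I = I
(b ∧ b) → (a ∧ a) = False → I = True

True; True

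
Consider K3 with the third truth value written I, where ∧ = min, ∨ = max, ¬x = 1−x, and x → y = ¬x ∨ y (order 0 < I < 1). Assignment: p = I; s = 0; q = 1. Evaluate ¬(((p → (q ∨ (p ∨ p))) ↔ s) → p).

p ∨ p = I ∨ I = I
q ∨ (p ∨ p) = 1 ∨ I = 1
p → (q ∨ (p ∨ p)) = I → 1 = 1  [¬I ∨ 1]
(p → (q ∨ (p ∨ p))) ↔ s = 1 ↔ 0 = 0
((p → (q ∨ (p ∨ p))) ↔ s) → p = 0 → I = 1
¬(((p → (q ∨ (p ∨ p))) ↔ s) → p) = ¬1 = 0

0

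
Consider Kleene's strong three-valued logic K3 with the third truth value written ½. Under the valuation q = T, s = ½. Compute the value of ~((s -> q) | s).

F

s -> q = ½ -> T = T
(s -> q) | s = T | ½ = T
~((s -> q) | s) = ~T = F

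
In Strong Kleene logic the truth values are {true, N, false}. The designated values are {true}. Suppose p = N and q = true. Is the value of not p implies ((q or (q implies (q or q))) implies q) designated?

Yes

not p = not N = N
q or q = true or true = true
q implies (q or q) = true implies true = true
q or (q implies (q or q)) = true or true = true
(q or (q implies (q or q))) implies q = true implies true = true
not p implies ((q or (q implies (q or q))) implies q) = N implies true = true  [not N or true]
true ∈ {true}.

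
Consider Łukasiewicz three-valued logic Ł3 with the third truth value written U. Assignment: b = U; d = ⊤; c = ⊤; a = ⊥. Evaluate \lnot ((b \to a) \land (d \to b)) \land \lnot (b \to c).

b \to a = U \to ⊥ = U
d \to b = ⊤ \to U = U
(b \to a) \land (d \to b) = U \land U = U
\lnot ((b \to a) \land (d \to b)) = \lnot U = U
b \to c = U \to ⊤ = ⊤
\lnot (b \to c) = \lnot ⊤ = ⊥
\lnot ((b \to a) \land (d \to b)) \land \lnot (b \to c) = U \land ⊥ = ⊥

⊥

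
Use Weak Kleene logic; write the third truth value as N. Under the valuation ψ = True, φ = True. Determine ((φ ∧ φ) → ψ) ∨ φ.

φ ∧ φ = True ∧ True = True
(φ ∧ φ) → ψ = True → True = True
((φ ∧ φ) → ψ) ∨ φ = True ∨ True = True

True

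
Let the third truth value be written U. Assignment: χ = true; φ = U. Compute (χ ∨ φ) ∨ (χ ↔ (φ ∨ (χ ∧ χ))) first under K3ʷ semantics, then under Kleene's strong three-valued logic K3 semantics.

U; true

In K3ʷ: χ ∨ φ = true ∨ U = U
χ ∧ χ = true ∧ true = true
φ ∨ (χ ∧ χ) = U ∨ true = U
χ ↔ (φ ∨ (χ ∧ χ)) = true ↔ U = U
(χ ∨ φ) ∨ (χ ↔ (φ ∨ (χ ∧ χ))) = U ∨ U = U
In Kleene's strong three-valued logic K3: χ ∨ φ = true ∨ U = true
χ ∧ χ = true ∧ true = true
φ ∨ (χ ∧ χ) = U ∨ true = true
χ ↔ (φ ∨ (χ ∧ χ)) = true ↔ true = true
(χ ∨ φ) ∨ (χ ↔ (φ ∨ (χ ∧ χ))) = true ∨ true = true
They differ because K3ʷ and Kleene's strong three-valued logic K3 treat U differently under the binary connectives.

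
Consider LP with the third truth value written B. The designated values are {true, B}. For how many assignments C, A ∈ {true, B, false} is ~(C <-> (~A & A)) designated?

Of the 9 assignments, 7 give a value in {true, B}.

7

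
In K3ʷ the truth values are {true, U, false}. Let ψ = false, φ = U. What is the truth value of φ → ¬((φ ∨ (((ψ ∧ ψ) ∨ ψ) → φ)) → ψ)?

ψ ∧ ψ = false ∧ false = false
(ψ ∧ ψ) ∨ ψ = false ∨ false = false
((ψ ∧ ψ) ∨ ψ) → φ = false → U = U
φ ∨ (((ψ ∧ ψ) ∨ ψ) → φ) = U ∨ U = U
(φ ∨ (((ψ ∧ ψ) ∨ ψ) → φ)) → ψ = U → false = U
¬((φ ∨ (((ψ ∧ ψ) ∨ ψ) → φ)) → ψ) = ¬U = U
φ → ¬((φ ∨ (((ψ ∧ ψ) ∨ ψ) → φ)) → ψ) = U → U = U

U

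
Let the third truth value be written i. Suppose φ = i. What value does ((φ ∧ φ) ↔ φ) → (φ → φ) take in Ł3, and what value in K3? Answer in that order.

In Ł3: φ ∧ φ = i ∧ i = i
(φ ∧ φ) ↔ φ = i ↔ i = true  [1 − |½−½|]
φ → φ = i → i = true
((φ ∧ φ) ↔ φ) → (φ → φ) = true → true = true
In K3: φ ∧ φ = i ∧ i = i
(φ ∧ φ) ↔ φ = i ↔ i = i
φ → φ = i → i = i
((φ ∧ φ) ↔ φ) → (φ → φ) = i → i = i
They differ because Ł3 and K3 treat i differently under implication.

true; i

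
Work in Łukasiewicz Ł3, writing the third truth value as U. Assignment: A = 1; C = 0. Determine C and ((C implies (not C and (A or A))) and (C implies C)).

not C = not 0 = 1
A or A = 1 or 1 = 1
not C and (A or A) = 1 and 1 = 1
C implies (not C and (A or A)) = 0 implies 1 = 1
C implies C = 0 implies 0 = 1
(C implies (not C and (A or A))) and (C implies C) = 1 and 1 = 1
C and ((C implies (not C and (A or A))) and (C implies C)) = 0 and 1 = 0

0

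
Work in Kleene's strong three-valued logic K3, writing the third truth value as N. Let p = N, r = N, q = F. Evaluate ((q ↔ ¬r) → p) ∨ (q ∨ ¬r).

N

¬r = ¬N = N
q ↔ ¬r = F ↔ N = N
(q ↔ ¬r) → p = N → N = N  [¬N ∨ N]
¬r = ¬N = N
q ∨ ¬r = F ∨ N = N
((q ↔ ¬r) → p) ∨ (q ∨ ¬r) = N ∨ N = N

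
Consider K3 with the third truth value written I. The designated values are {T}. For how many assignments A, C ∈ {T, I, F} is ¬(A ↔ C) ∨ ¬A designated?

Designated under: (A=T, C=F); (A=F, C=T); (A=F, C=I); (A=F, C=F).

4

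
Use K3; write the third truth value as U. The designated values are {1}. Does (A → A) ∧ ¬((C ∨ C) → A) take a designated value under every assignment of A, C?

Countermodel: A=1, C=1 gives 0, which is not designated.

No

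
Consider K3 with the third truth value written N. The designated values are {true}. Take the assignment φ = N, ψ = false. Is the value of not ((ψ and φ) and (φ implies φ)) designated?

ψ and φ = false and N = false
φ implies φ = N implies N = N
(ψ and φ) and (φ implies φ) = false and N = false
not ((ψ and φ) and (φ implies φ)) = not false = true
true ∈ {true}.

Yes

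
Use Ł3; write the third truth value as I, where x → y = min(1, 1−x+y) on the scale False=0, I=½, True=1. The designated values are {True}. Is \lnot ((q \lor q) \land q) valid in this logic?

Countermodel: q=True gives False, which is not designated.

No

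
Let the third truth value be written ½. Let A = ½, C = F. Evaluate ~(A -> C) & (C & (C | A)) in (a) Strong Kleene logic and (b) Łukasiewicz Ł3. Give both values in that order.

F; F

In Strong Kleene logic: A -> C = ½ -> F = ½  [~½ | F]
~(A -> C) = ~½ = ½
C | A = F | ½ = ½
C & (C | A) = F & ½ = F
~(A -> C) & (C & (C | A)) = ½ & F = F
In Łukasiewicz Ł3: A -> C = ½ -> F = ½  [min(1, 1−½+0)]
~(A -> C) = ~½ = ½
C | A = F | ½ = ½
C & (C | A) = F & ½ = F
~(A -> C) & (C & (C | A)) = ½ & F = F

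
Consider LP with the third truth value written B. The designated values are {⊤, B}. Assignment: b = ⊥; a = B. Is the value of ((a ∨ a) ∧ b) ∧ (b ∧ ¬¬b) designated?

a ∨ a = B ∨ B = B
(a ∨ a) ∧ b = B ∧ ⊥ = ⊥
¬b = ¬⊥ = ⊤
¬¬b = ¬⊤ = ⊥
b ∧ ¬¬b = ⊥ ∧ ⊥ = ⊥
((a ∨ a) ∧ b) ∧ (b ∧ ¬¬b) = ⊥ ∧ ⊥ = ⊥
⊥ ∉ {⊤, B}.

No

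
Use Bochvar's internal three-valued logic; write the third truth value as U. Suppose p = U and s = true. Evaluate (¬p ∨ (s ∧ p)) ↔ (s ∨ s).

U

¬p = ¬U = U
s ∧ p = true ∧ U = U
¬p ∨ (s ∧ p) = U ∨ U = U
s ∨ s = true ∨ true = true
(¬p ∨ (s ∧ p)) ↔ (s ∨ s) = U ↔ true = U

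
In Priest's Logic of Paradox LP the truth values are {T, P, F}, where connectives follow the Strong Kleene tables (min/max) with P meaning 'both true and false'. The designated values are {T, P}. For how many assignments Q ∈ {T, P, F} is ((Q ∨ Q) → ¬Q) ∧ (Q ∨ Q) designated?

Q=T: F ·
Q=P: P ✓
Q=F: F ·

1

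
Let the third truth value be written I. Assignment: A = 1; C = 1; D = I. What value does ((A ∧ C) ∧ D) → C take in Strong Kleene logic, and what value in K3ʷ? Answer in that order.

1; I

In Strong Kleene logic: A ∧ C = 1 ∧ 1 = 1
(A ∧ C) ∧ D = 1 ∧ I = I
((A ∧ C) ∧ D) → C = I → 1 = 1  [¬I ∨ 1]
In K3ʷ: A ∧ C = 1 ∧ 1 = 1
(A ∧ C) ∧ D = 1 ∧ I = I
((A ∧ C) ∧ D) → C = I → 1 = I  [any arg is the third value ⇒ result is the third value]
They differ because Strong Kleene logic and K3ʷ treat I differently under the binary connectives.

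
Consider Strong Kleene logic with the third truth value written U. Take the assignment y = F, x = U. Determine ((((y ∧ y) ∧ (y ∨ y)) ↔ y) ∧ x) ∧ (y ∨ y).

y ∧ y = F ∧ F = F
y ∨ y = F ∨ F = F
(y ∧ y) ∧ (y ∨ y) = F ∧ F = F
((y ∧ y) ∧ (y ∨ y)) ↔ y = F ↔ F = T
(((y ∧ y) ∧ (y ∨ y)) ↔ y) ∧ x = T ∧ U = U
y ∨ y = F ∨ F = F
((((y ∧ y) ∧ (y ∨ y)) ↔ y) ∧ x) ∧ (y ∨ y) = U ∧ F = F

F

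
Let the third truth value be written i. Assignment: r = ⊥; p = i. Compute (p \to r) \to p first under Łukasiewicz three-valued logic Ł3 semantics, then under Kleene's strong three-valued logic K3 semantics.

⊤; i

In Łukasiewicz three-valued logic Ł3: p \to r = i \to ⊥ = i  [min(1, 1−½+0)]
(p \to r) \to p = i \to i = ⊤
In Kleene's strong three-valued logic K3: p \to r = i \to ⊥ = i  [\lnot i \lor ⊥]
(p \to r) \to p = i \to i = i
They differ because Łukasiewicz three-valued logic Ł3 and Kleene's strong three-valued logic K3 treat i differently under implication.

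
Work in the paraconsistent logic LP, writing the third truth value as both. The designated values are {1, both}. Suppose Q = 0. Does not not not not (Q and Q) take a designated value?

Q and Q = 0 and 0 = 0
not (Q and Q) = not 0 = 1
not not (Q and Q) = not 1 = 0
not not not (Q and Q) = not 0 = 1
not not not not (Q and Q) = not 1 = 0
0 ∉ {1, both}.

No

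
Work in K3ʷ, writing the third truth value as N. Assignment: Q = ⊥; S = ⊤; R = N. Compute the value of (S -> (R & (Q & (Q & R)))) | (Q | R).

Q & R = ⊥ & N = N
Q & (Q & R) = ⊥ & N = N
R & (Q & (Q & R)) = N & N = N
S -> (R & (Q & (Q & R))) = ⊤ -> N = N  [any arg is the third value ⇒ result is the third value]
Q | R = ⊥ | N = N
(S -> (R & (Q & (Q & R)))) | (Q | R) = N | N = N

N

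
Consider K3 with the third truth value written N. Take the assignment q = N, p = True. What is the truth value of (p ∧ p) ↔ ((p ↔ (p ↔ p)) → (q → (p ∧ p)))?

True

p ∧ p = True ∧ True = True
p ↔ p = True ↔ True = True
p ↔ (p ↔ p) = True ↔ True = True
p ∧ p = True ∧ True = True
q → (p ∧ p) = N → True = True  [¬N ∨ True]
(p ↔ (p ↔ p)) → (q → (p ∧ p)) = True → True = True
(p ∧ p) ↔ ((p ↔ (p ↔ p)) → (q → (p ∧ p))) = True ↔ True = True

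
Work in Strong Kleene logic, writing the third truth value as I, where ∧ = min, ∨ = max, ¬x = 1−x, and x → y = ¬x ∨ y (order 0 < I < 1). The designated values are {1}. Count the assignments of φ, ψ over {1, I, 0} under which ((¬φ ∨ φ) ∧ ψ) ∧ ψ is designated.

2

Designated under: (φ=1, ψ=1); (φ=0, ψ=1).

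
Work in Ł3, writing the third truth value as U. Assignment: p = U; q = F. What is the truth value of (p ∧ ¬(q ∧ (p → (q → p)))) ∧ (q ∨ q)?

F

q → p = F → U = T
p → (q → p) = U → T = T
q ∧ (p → (q → p)) = F ∧ T = F
¬(q ∧ (p → (q → p))) = ¬F = T
p ∧ ¬(q ∧ (p → (q → p))) = U ∧ T = U
q ∨ q = F ∨ F = F
(p ∧ ¬(q ∧ (p → (q → p)))) ∧ (q ∨ q) = U ∧ F = F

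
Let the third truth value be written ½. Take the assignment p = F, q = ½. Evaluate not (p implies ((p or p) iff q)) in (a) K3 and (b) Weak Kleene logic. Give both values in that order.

F; ½

In K3: p or p = F or F = F
(p or p) iff q = F iff ½ = ½
p implies ((p or p) iff q) = F implies ½ = T  [not F or ½]
not (p implies ((p or p) iff q)) = not T = F
In Weak Kleene logic: p or p = F or F = F
(p or p) iff q = F iff ½ = ½
p implies ((p or p) iff q) = F implies ½ = ½  [any arg is the third value ⇒ result is the third value]
not (p implies ((p or p) iff q)) = not ½ = ½
They differ because K3 and Weak Kleene logic treat ½ differently under the binary connectives.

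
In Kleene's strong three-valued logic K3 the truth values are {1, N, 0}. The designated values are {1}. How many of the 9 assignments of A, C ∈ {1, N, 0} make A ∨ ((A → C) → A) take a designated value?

3

Designated under: (A=1, C=1); (A=1, C=N); (A=1, C=0).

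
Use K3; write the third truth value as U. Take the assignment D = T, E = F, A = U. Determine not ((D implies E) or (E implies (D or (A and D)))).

F

D implies E = T implies F = F
A and D = U and T = U
D or (A and D) = T or U = T
E implies (D or (A and D)) = F implies T = T
(D implies E) or (E implies (D or (A and D))) = F or T = T
not ((D implies E) or (E implies (D or (A and D)))) = not T = F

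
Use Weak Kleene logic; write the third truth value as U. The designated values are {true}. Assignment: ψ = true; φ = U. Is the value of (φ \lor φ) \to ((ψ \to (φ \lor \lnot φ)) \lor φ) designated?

φ \lor φ = U \lor U = U
\lnot φ = \lnot U = U
φ \lor \lnot φ = U \lor U = U
ψ \to (φ \lor \lnot φ) = true \to U = U
(ψ \to (φ \lor \lnot φ)) \lor φ = U \lor U = U
(φ \lor φ) \to ((ψ \to (φ \lor \lnot φ)) \lor φ) = U \to U = U
U ∉ {true}.

No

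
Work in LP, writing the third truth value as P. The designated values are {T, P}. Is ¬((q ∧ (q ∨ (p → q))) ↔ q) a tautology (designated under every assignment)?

No

Countermodel: q=T, p=T gives F, which is not designated.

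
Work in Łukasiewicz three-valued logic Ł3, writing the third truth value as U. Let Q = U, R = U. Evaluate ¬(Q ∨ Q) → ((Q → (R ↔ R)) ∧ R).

Q ∨ Q = U ∨ U = U
¬(Q ∨ Q) = ¬U = U
R ↔ R = U ↔ U = 1  [1 − |½−½|]
Q → (R ↔ R) = U → 1 = 1
(Q → (R ↔ R)) ∧ R = 1 ∧ U = U
¬(Q ∨ Q) → ((Q → (R ↔ R)) ∧ R) = U → U = 1

1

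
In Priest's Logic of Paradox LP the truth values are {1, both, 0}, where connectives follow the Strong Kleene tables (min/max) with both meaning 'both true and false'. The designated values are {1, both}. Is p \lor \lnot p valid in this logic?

Yes

Every assignment of p over {1, both, 0} gives a value in {1, both}.
In particular, with p=both: p \lor \lnot p = both.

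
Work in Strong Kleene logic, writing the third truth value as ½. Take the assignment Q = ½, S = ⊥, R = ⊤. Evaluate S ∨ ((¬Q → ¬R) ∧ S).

⊥

¬Q = ¬½ = ½
¬R = ¬⊤ = ⊥
¬Q → ¬R = ½ → ⊥ = ½  [¬½ ∨ ⊥]
(¬Q → ¬R) ∧ S = ½ ∧ ⊥ = ⊥
S ∨ ((¬Q → ¬R) ∧ S) = ⊥ ∨ ⊥ = ⊥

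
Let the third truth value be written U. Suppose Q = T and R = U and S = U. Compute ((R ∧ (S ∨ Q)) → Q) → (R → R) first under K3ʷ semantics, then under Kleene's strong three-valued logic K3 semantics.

In K3ʷ: S ∨ Q = U ∨ T = U
R ∧ (S ∨ Q) = U ∧ U = U
(R ∧ (S ∨ Q)) → Q = U → T = U  [any arg is the third value ⇒ result is the third value]
R → R = U → U = U
((R ∧ (S ∨ Q)) → Q) → (R → R) = U → U = U
In Kleene's strong three-valued logic K3: S ∨ Q = U ∨ T = T
R ∧ (S ∨ Q) = U ∧ T = U
(R ∧ (S ∨ Q)) → Q = U → T = T  [¬U ∨ T]
R → R = U → U = U
((R ∧ (S ∨ Q)) → Q) → (R → R) = T → U = U

U; U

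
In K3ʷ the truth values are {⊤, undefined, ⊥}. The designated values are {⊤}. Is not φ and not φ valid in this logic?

No

Countermodel: φ=⊤ gives ⊥, which is not designated.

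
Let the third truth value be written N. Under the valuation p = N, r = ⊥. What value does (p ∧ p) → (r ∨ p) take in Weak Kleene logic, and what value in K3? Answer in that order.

N; N

In Weak Kleene logic: p ∧ p = N ∧ N = N
r ∨ p = ⊥ ∨ N = N
(p ∧ p) → (r ∨ p) = N → N = N  [any arg is the third value ⇒ result is the third value]
In K3: p ∧ p = N ∧ N = N
r ∨ p = ⊥ ∨ N = N
(p ∧ p) → (r ∨ p) = N → N = N  [¬N ∨ N]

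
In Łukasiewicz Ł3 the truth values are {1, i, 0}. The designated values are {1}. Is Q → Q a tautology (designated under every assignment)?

Yes

Every assignment of Q over {1, i, 0} gives a value in {1}.
In particular, with Q=i: Q → Q = 1.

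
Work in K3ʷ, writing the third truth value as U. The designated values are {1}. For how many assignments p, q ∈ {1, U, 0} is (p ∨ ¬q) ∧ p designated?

2

Designated under: (p=1, q=1); (p=1, q=0).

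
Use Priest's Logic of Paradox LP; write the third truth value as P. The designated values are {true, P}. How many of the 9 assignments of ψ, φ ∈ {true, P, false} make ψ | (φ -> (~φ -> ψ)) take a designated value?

Of the 9 assignments, 9 give a value in {true, P}.

9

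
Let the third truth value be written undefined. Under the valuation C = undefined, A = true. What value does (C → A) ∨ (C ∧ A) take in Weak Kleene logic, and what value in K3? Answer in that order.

In Weak Kleene logic: C → A = undefined → true = undefined
C ∧ A = undefined ∧ true = undefined
(C → A) ∨ (C ∧ A) = undefined ∨ undefined = undefined
In K3: C → A = undefined → true = true  [¬undefined ∨ true]
C ∧ A = undefined ∧ true = undefined
(C → A) ∨ (C ∧ A) = true ∨ undefined = true
They differ because Weak Kleene logic and K3 treat undefined differently under the binary connectives.

undefined; true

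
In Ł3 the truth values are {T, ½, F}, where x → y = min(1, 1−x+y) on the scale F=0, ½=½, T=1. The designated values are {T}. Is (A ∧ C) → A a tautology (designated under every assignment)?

Yes

Every assignment of A, C over {T, ½, F} gives a value in {T}.
In particular, with A=½, C=½: (A ∧ C) → A = T.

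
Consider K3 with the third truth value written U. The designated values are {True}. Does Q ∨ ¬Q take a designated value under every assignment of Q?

Countermodel: Q=U gives U, which is not designated.

No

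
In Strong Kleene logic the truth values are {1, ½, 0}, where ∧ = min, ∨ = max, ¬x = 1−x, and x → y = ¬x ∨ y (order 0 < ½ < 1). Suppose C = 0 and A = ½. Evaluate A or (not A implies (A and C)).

not A = not ½ = ½
A and C = ½ and 0 = 0
not A implies (A and C) = ½ implies 0 = ½  [not ½ or 0]
A or (not A implies (A and C)) = ½ or ½ = ½

½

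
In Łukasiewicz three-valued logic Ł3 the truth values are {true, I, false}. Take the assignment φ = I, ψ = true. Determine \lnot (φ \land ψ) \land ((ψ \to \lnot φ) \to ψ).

I

φ \land ψ = I \land true = I
\lnot (φ \land ψ) = \lnot I = I
\lnot φ = \lnot I = I
ψ \to \lnot φ = true \to I = I  [min(1, 1−1+½)]
(ψ \to \lnot φ) \to ψ = I \to true = true
\lnot (φ \land ψ) \land ((ψ \to \lnot φ) \to ψ) = I \land true = I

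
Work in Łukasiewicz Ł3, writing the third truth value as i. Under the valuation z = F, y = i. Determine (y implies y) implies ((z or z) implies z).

T

y implies y = i implies i = T
z or z = F or F = F
(z or z) implies z = F implies F = T
(y implies y) implies ((z or z) implies z) = T implies T = T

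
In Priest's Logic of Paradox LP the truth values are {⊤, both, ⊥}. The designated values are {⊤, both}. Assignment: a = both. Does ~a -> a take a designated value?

~a = ~both = both
~a -> a = both -> both = both  [~both | both]
both ∈ {⊤, both}.

Yes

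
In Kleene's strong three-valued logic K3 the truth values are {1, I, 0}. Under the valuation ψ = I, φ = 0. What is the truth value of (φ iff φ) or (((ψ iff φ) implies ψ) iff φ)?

1

φ iff φ = 0 iff 0 = 1
ψ iff φ = I iff 0 = I
(ψ iff φ) implies ψ = I implies I = I  [not I or I]
((ψ iff φ) implies ψ) iff φ = I iff 0 = I
(φ iff φ) or (((ψ iff φ) implies ψ) iff φ) = 1 or I = 1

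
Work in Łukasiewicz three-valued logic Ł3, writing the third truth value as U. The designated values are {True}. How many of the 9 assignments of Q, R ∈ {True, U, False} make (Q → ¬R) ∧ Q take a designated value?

Designated under: (Q=True, R=False).

1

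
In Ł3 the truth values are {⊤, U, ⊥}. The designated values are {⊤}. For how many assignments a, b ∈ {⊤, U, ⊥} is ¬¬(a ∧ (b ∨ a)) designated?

Designated under: (a=⊤, b=⊤); (a=⊤, b=U); (a=⊤, b=⊥).

3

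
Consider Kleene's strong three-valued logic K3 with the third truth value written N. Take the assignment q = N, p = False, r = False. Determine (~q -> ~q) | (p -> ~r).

True

~q = ~N = N
~q = ~N = N
~q -> ~q = N -> N = N  [~N | N]
~r = ~False = True
p -> ~r = False -> True = True
(~q -> ~q) | (p -> ~r) = N | True = True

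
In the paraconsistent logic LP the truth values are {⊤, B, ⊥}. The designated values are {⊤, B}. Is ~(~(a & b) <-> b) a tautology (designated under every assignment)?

No

Countermodel: a=⊥, b=⊤ gives ⊥, which is not designated.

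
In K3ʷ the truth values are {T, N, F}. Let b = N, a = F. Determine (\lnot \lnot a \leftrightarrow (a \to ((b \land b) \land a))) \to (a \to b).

N

\lnot a = \lnot F = T
\lnot \lnot a = \lnot T = F
b \land b = N \land N = N
(b \land b) \land a = N \land F = N
a \to ((b \land b) \land a) = F \to N = N
\lnot \lnot a \leftrightarrow (a \to ((b \land b) \land a)) = F \leftrightarrow N = N
a \to b = F \to N = N
(\lnot \lnot a \leftrightarrow (a \to ((b \land b) \land a))) \to (a \to b) = N \to N = N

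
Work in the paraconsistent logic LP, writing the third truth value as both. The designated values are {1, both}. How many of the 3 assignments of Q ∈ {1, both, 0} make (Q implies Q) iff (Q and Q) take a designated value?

Q=1: 1 ✓
Q=both: both ✓
Q=0: 0 ·

2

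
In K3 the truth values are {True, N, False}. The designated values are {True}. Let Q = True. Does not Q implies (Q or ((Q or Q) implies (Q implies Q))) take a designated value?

not Q = not True = False
Q or Q = True or True = True
Q implies Q = True implies True = True
(Q or Q) implies (Q implies Q) = True implies True = True
Q or ((Q or Q) implies (Q implies Q)) = True or True = True
not Q implies (Q or ((Q or Q) implies (Q implies Q))) = False implies True = True
True ∈ {True}.

Yes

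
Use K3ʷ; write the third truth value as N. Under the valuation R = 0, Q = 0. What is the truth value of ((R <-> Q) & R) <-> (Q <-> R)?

0

R <-> Q = 0 <-> 0 = 1
(R <-> Q) & R = 1 & 0 = 0
Q <-> R = 0 <-> 0 = 1
((R <-> Q) & R) <-> (Q <-> R) = 0 <-> 1 = 0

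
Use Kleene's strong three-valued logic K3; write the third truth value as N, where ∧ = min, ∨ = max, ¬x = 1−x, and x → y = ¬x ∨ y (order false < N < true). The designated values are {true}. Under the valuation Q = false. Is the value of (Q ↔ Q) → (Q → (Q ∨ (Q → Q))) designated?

Yes

Q ↔ Q = false ↔ false = true
Q → Q = false → false = true
Q ∨ (Q → Q) = false ∨ true = true
Q → (Q ∨ (Q → Q)) = false → true = true
(Q ↔ Q) → (Q → (Q ∨ (Q → Q))) = true → true = true
true ∈ {true}.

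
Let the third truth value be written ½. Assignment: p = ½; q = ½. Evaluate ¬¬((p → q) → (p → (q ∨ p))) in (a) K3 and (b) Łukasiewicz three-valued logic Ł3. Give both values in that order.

In K3: p → q = ½ → ½ = ½
q ∨ p = ½ ∨ ½ = ½
p → (q ∨ p) = ½ → ½ = ½
(p → q) → (p → (q ∨ p)) = ½ → ½ = ½
¬((p → q) → (p → (q ∨ p))) = ¬½ = ½
¬¬((p → q) → (p → (q ∨ p))) = ¬½ = ½
In Łukasiewicz three-valued logic Ł3: p → q = ½ → ½ = T
q ∨ p = ½ ∨ ½ = ½
p → (q ∨ p) = ½ → ½ = T
(p → q) → (p → (q ∨ p)) = T → T = T
¬((p → q) → (p → (q ∨ p))) = ¬T = F
¬¬((p → q) → (p → (q ∨ p))) = ¬F = T
They differ because K3 and Łukasiewicz three-valued logic Ł3 treat ½ differently under implication.

½; T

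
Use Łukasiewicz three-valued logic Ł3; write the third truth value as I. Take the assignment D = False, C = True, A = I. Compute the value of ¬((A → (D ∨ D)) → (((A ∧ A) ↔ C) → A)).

False

D ∨ D = False ∨ False = False
A → (D ∨ D) = I → False = I  [min(1, 1−½+0)]
A ∧ A = I ∧ I = I
(A ∧ A) ↔ C = I ↔ True = I
((A ∧ A) ↔ C) → A = I → I = True
(A → (D ∨ D)) → (((A ∧ A) ↔ C) → A) = I → True = True
¬((A → (D ∨ D)) → (((A ∧ A) ↔ C) → A)) = ¬True = False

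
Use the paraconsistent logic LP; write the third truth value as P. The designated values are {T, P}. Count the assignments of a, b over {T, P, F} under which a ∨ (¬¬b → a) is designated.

8

Of the 9 assignments, 8 give a value in {T, P}.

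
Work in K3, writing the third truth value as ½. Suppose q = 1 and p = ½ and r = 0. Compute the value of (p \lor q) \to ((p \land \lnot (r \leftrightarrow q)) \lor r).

½

p \lor q = ½ \lor 1 = 1
r \leftrightarrow q = 0 \leftrightarrow 1 = 0
\lnot (r \leftrightarrow q) = \lnot 0 = 1
p \land \lnot (r \leftrightarrow q) = ½ \land 1 = ½
(p \land \lnot (r \leftrightarrow q)) \lor r = ½ \lor 0 = ½
(p \lor q) \to ((p \land \lnot (r \leftrightarrow q)) \lor r) = 1 \to ½ = ½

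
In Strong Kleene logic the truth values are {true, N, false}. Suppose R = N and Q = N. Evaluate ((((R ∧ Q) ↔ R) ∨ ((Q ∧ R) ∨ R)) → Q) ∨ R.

R ∧ Q = N ∧ N = N
(R ∧ Q) ↔ R = N ↔ N = N
Q ∧ R = N ∧ N = N
(Q ∧ R) ∨ R = N ∨ N = N
((R ∧ Q) ↔ R) ∨ ((Q ∧ R) ∨ R) = N ∨ N = N
(((R ∧ Q) ↔ R) ∨ ((Q ∧ R) ∨ R)) → Q = N → N = N  [¬N ∨ N]
((((R ∧ Q) ↔ R) ∨ ((Q ∧ R) ∨ R)) → Q) ∨ R = N ∨ N = N

N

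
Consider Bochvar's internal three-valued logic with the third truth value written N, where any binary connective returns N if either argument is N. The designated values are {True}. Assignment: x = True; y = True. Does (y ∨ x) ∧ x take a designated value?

Yes

y ∨ x = True ∨ True = True
(y ∨ x) ∧ x = True ∧ True = True
True ∈ {True}.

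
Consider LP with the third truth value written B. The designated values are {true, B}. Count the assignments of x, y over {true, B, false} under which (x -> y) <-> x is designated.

Of the 9 assignments, 5 give a value in {true, B}.

5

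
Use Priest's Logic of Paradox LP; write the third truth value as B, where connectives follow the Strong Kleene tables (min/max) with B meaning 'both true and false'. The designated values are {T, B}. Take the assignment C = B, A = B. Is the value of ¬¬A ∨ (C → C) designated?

Yes

¬A = ¬B = B
¬¬A = ¬B = B
C → C = B → B = B  [¬B ∨ B]
¬¬A ∨ (C → C) = B ∨ B = B
B ∈ {T, B}.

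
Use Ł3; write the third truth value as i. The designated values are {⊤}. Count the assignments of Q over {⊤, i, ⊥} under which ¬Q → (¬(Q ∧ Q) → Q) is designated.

2

Q=⊤: ⊤ ✓
Q=i: ⊤ ✓
Q=⊥: ⊥ ·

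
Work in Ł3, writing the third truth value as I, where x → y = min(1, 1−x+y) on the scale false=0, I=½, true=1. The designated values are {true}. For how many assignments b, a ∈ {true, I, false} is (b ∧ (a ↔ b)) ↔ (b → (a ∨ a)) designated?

Designated under: (b=true, a=true); (b=true, a=I); (b=true, a=false); (b=I, a=false).

4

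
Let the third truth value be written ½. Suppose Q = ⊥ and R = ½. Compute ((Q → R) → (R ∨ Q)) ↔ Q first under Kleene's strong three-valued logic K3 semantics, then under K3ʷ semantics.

In Kleene's strong three-valued logic K3: Q → R = ⊥ → ½ = ⊤  [¬⊥ ∨ ½]
R ∨ Q = ½ ∨ ⊥ = ½
(Q → R) → (R ∨ Q) = ⊤ → ½ = ½
((Q → R) → (R ∨ Q)) ↔ Q = ½ ↔ ⊥ = ½
In K3ʷ: Q → R = ⊥ → ½ = ½  [any arg is the third value ⇒ result is the third value]
R ∨ Q = ½ ∨ ⊥ = ½
(Q → R) → (R ∨ Q) = ½ → ½ = ½
((Q → R) → (R ∨ Q)) ↔ Q = ½ ↔ ⊥ = ½

½; ½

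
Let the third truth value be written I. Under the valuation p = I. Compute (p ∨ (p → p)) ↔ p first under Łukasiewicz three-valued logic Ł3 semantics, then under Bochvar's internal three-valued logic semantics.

I; I

In Łukasiewicz three-valued logic Ł3: p → p = I → I = ⊤  [min(1, 1−½+½)]
p ∨ (p → p) = I ∨ ⊤ = ⊤
(p ∨ (p → p)) ↔ p = ⊤ ↔ I = I
In Bochvar's internal three-valued logic: p → p = I → I = I  [any arg is the third value ⇒ result is the third value]
p ∨ (p → p) = I ∨ I = I
(p ∨ (p → p)) ↔ p = I ↔ I = I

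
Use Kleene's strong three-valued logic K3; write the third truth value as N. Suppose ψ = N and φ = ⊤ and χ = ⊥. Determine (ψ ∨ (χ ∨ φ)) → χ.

⊥

χ ∨ φ = ⊥ ∨ ⊤ = ⊤
ψ ∨ (χ ∨ φ) = N ∨ ⊤ = ⊤
(ψ ∨ (χ ∨ φ)) → χ = ⊤ → ⊥ = ⊥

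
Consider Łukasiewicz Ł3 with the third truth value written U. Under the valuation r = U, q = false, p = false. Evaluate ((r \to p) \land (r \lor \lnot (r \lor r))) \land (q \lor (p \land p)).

r \to p = U \to false = U  [min(1, 1−½+0)]
r \lor r = U \lor U = U
\lnot (r \lor r) = \lnot U = U
r \lor \lnot (r \lor r) = U \lor U = U
(r \to p) \land (r \lor \lnot (r \lor r)) = U \land U = U
p \land p = false \land false = false
q \lor (p \land p) = false \lor false = false
((r \to p) \land (r \lor \lnot (r \lor r))) \land (q \lor (p \land p)) = U \land false = false

false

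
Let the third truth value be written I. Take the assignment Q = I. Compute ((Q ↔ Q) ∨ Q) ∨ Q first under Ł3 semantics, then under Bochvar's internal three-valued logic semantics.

In Ł3: Q ↔ Q = I ↔ I = true
(Q ↔ Q) ∨ Q = true ∨ I = true
((Q ↔ Q) ∨ Q) ∨ Q = true ∨ I = true
In Bochvar's internal three-valued logic: Q ↔ Q = I ↔ I = I
(Q ↔ Q) ∨ Q = I ∨ I = I
((Q ↔ Q) ∨ Q) ∨ Q = I ∨ I = I
They differ because Ł3 and Bochvar's internal three-valued logic treat I differently under the binary connectives.

true; I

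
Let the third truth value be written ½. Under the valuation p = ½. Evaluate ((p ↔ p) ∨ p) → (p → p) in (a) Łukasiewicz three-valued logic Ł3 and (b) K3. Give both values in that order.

In Łukasiewicz three-valued logic Ł3: p ↔ p = ½ ↔ ½ = true  [1 − |½−½|]
(p ↔ p) ∨ p = true ∨ ½ = true
p → p = ½ → ½ = true
((p ↔ p) ∨ p) → (p → p) = true → true = true
In K3: p ↔ p = ½ ↔ ½ = ½
(p ↔ p) ∨ p = ½ ∨ ½ = ½
p → p = ½ → ½ = ½  [¬½ ∨ ½]
((p ↔ p) ∨ p) → (p → p) = ½ → ½ = ½
They differ because Łukasiewicz three-valued logic Ł3 and K3 treat ½ differently under implication.

true; ½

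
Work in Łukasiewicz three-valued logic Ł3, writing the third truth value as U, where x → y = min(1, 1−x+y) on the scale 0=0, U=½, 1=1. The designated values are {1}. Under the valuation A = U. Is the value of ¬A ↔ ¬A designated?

¬A = ¬U = U
¬A = ¬U = U
¬A ↔ ¬A = U ↔ U = 1
1 ∈ {1}.

Yes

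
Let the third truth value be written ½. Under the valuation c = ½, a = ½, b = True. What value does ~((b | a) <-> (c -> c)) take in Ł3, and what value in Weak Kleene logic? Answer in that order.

False; ½

In Ł3: b | a = True | ½ = True
c -> c = ½ -> ½ = True  [min(1, 1−½+½)]
(b | a) <-> (c -> c) = True <-> True = True
~((b | a) <-> (c -> c)) = ~True = False
In Weak Kleene logic: b | a = True | ½ = ½
c -> c = ½ -> ½ = ½  [any arg is the third value ⇒ result is the third value]
(b | a) <-> (c -> c) = ½ <-> ½ = ½
~((b | a) <-> (c -> c)) = ~½ = ½
They differ because Ł3 and Weak Kleene logic treat ½ differently under the binary connectives.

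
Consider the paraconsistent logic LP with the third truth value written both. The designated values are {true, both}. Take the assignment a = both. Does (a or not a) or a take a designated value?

not a = not both = both
a or not a = both or both = both
(a or not a) or a = both or both = both
both ∈ {true, both}.

Yes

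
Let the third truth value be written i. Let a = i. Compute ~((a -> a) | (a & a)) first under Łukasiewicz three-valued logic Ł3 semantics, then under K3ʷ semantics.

In Łukasiewicz three-valued logic Ł3: a -> a = i -> i = ⊤
a & a = i & i = i
(a -> a) | (a & a) = ⊤ | i = ⊤
~((a -> a) | (a & a)) = ~⊤ = ⊥
In K3ʷ: a -> a = i -> i = i
a & a = i & i = i
(a -> a) | (a & a) = i | i = i
~((a -> a) | (a & a)) = ~i = i
They differ because Łukasiewicz three-valued logic Ł3 and K3ʷ treat i differently under the binary connectives.

⊥; i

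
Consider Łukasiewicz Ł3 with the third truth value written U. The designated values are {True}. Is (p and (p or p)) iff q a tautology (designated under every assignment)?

Countermodel: p=True, q=U gives U, which is not designated.

No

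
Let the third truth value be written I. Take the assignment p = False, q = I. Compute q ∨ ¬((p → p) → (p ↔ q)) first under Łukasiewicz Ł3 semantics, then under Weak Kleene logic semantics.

I; I

In Łukasiewicz Ł3: p → p = False → False = True
p ↔ q = False ↔ I = I  [1 − |0−½|]
(p → p) → (p ↔ q) = True → I = I
¬((p → p) → (p ↔ q)) = ¬I = I
q ∨ ¬((p → p) → (p ↔ q)) = I ∨ I = I
In Weak Kleene logic: p → p = False → False = True
p ↔ q = False ↔ I = I
(p → p) → (p ↔ q) = True → I = I
¬((p → p) → (p ↔ q)) = ¬I = I
q ∨ ¬((p → p) → (p ↔ q)) = I ∨ I = I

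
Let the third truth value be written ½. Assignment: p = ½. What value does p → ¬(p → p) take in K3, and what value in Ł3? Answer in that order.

½; ½

In K3: p → p = ½ → ½ = ½  [¬½ ∨ ½]
¬(p → p) = ¬½ = ½
p → ¬(p → p) = ½ → ½ = ½
In Ł3: p → p = ½ → ½ = 1
¬(p → p) = ¬1 = 0
p → ¬(p → p) = ½ → 0 = ½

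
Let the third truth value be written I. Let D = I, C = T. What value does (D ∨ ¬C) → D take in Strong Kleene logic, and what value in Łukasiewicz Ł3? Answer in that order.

I; T

In Strong Kleene logic: ¬C = ¬T = F
D ∨ ¬C = I ∨ F = I
(D ∨ ¬C) → D = I → I = I  [¬I ∨ I]
In Łukasiewicz Ł3: ¬C = ¬T = F
D ∨ ¬C = I ∨ F = I
(D ∨ ¬C) → D = I → I = T  [min(1, 1−½+½)]
They differ because Strong Kleene logic and Łukasiewicz Ł3 treat I differently under implication.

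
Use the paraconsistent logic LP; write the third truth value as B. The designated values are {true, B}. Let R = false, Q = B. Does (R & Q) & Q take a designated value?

No

R & Q = false & B = false
(R & Q) & Q = false & B = false
false ∉ {true, B}.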